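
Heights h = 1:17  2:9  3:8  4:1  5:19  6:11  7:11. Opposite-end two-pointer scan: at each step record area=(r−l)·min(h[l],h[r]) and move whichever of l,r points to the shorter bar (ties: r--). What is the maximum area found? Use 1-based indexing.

[1,7] min(17,11)*6=66 best=66 * → r--
[1,6] min(17,11)*5=55 best=66 → r--
[1,5] min(17,19)*4=68 best=68 * → l++
[2,5] min(9,19)*3=27 best=68 → l++
[3,5] min(8,19)*2=16 best=68 → l++
[4,5] min(1,19)*1=1 best=68 → l++

max area = 68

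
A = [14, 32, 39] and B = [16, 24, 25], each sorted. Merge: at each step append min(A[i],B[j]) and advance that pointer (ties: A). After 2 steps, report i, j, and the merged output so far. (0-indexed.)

i=1, j=1, merged so far=[14, 16]

i=0 j=0: A[i]=14<=B[j]=16 take 14, i++
i=1 j=0: A[i]=32>B[j]=16 take 16, j++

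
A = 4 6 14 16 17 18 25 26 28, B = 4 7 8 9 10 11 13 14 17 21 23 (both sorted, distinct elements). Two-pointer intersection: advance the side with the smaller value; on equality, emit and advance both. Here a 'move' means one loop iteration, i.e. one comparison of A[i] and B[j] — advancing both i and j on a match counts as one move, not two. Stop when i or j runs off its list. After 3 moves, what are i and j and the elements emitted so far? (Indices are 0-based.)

[i=0,j=0] 4==4 emit → i++,j++
[i=1,j=1] 6<7 → i++
[i=2,j=1] 14>7 → j++

i=2, j=2, emitted=[4]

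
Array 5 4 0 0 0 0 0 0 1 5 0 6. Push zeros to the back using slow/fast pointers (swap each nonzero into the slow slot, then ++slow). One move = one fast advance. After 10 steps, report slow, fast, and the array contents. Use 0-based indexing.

slow=4, fast=10, a=[5, 4, 1, 5, 0, 0, 0, 0, 0, 0, 0, 6]

slow=0 fast=0: a[fast]=5≠0 swap→a[0]=5, slow++,fast++
slow=1 fast=1: a[fast]=4≠0 swap→a[1]=4, slow++,fast++
slow=2 fast=2: a[fast]=0, fast++
slow=2 fast=3: a[fast]=0, fast++
slow=2 fast=4: a[fast]=0, fast++
slow=2 fast=5: a[fast]=0, fast++
slow=2 fast=6: a[fast]=0, fast++
slow=2 fast=7: a[fast]=0, fast++
slow=2 fast=8: a[fast]=1≠0 swap→a[2]=1, slow++,fast++
slow=3 fast=9: a[fast]=5≠0 swap→a[3]=5, slow++,fast++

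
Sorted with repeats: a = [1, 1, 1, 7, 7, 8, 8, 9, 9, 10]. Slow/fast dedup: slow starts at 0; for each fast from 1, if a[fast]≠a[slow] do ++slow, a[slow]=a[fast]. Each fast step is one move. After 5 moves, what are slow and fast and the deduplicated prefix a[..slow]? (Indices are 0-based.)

slow=0 fast=1: a[fast]=1=a[slow] dup, fast++
slow=0 fast=2: a[fast]=1=a[slow] dup, fast++
slow=0 fast=3: a[fast]=7≠a[slow]=1 write a[1]=7, slow++,fast++
slow=1 fast=4: a[fast]=7=a[slow] dup, fast++
slow=1 fast=5: a[fast]=8≠a[slow]=7 write a[2]=8, slow++,fast++

slow=2, fast=6, prefix=[1, 7, 8]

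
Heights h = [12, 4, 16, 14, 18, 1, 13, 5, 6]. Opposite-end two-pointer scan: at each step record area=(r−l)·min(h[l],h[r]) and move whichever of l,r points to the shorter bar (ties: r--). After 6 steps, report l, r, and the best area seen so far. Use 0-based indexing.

l=2, r=4, best area=72

l=0 r=8: min(12,6)*8=48 best=48 *, r--
l=0 r=7: min(12,5)*7=35 best=48, r--
l=0 r=6: min(12,13)*6=72 best=72 *, l++
l=1 r=6: min(4,13)*5=20 best=72, l++
l=2 r=6: min(16,13)*4=52 best=72, r--
l=2 r=5: min(16,1)*3=3 best=72, r--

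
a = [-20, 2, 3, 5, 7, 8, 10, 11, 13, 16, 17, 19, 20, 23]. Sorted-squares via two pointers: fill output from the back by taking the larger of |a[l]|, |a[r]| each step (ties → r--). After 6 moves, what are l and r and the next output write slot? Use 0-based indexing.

[0,13] |-20|<=|23| out[13]=529 → r--
[0,12] |-20|<=|20| out[12]=400 → r--
[0,11] |-20|>|19| out[11]=400 → l++
[1,11] |2|<=|19| out[10]=361 → r--
[1,10] |2|<=|17| out[9]=289 → r--
[1,9] |2|<=|16| out[8]=256 → r--

l=1, r=8, next write slot=7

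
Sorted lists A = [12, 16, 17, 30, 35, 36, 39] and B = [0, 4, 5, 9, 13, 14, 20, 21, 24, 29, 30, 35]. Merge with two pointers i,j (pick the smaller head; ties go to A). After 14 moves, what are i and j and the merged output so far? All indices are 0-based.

i=4, j=10, merged so far=[0, 4, 5, 9, 12, 13, 14, 16, 17, 20, 21, 24, 29, 30]

i=0 j=0: A[i]=12>B[j]=0 take 0, j++
i=0 j=1: A[i]=12>B[j]=4 take 4, j++
i=0 j=2: A[i]=12>B[j]=5 take 5, j++
i=0 j=3: A[i]=12>B[j]=9 take 9, j++
i=0 j=4: A[i]=12<=B[j]=13 take 12, i++
i=1 j=4: A[i]=16>B[j]=13 take 13, j++
i=1 j=5: A[i]=16>B[j]=14 take 14, j++
i=1 j=6: A[i]=16<=B[j]=20 take 16, i++
i=2 j=6: A[i]=17<=B[j]=20 take 17, i++
i=3 j=6: A[i]=30>B[j]=20 take 20, j++
i=3 j=7: A[i]=30>B[j]=21 take 21, j++
i=3 j=8: A[i]=30>B[j]=24 take 24, j++
i=3 j=9: A[i]=30>B[j]=29 take 29, j++
i=3 j=10: A[i]=30<=B[j]=30 take 30, i++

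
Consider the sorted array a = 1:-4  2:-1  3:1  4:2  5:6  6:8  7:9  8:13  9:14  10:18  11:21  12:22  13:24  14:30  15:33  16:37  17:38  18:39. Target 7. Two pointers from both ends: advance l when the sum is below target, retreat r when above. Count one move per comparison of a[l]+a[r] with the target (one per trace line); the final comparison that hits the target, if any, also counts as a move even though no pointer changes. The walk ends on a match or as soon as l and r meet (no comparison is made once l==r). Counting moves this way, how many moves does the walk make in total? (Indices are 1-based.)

14 moves

[1,18] -4+39=35 >7 → r--
[1,17] -4+38=34 >7 → r--
[1,16] -4+37=33 >7 → r--
[1,15] -4+33=29 >7 → r--
[1,14] -4+30=26 >7 → r--
[1,13] -4+24=20 >7 → r--
[1,12] -4+22=18 >7 → r--
[1,11] -4+21=17 >7 → r--
[1,10] -4+18=14 >7 → r--
[1,9] -4+14=10 >7 → r--
[1,8] -4+13=9 >7 → r--
[1,7] -4+9=5 <7 → l++
[2,7] -1+9=8 >7 → r--
[2,6] -1+8=7 → found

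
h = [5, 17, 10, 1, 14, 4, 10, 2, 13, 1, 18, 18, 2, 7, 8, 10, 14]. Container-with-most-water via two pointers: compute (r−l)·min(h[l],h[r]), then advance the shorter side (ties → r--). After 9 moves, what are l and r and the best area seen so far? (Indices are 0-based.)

[0,16] min(5,14)*16=80 best=80 * → l++
[1,16] min(17,14)*15=210 best=210 * → r--
[1,15] min(17,10)*14=140 best=210 → r--
[1,14] min(17,8)*13=104 best=210 → r--
[1,13] min(17,7)*12=84 best=210 → r--
[1,12] min(17,2)*11=22 best=210 → r--
[1,11] min(17,18)*10=170 best=210 → l++
[2,11] min(10,18)*9=90 best=210 → l++
[3,11] min(1,18)*8=8 best=210 → l++

l=4, r=11, best area=210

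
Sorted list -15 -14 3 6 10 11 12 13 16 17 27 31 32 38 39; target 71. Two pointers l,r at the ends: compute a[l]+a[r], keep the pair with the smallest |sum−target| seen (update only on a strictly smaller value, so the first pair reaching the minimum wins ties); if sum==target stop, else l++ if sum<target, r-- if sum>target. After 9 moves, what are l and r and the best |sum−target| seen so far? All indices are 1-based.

[1,15] -15+39=24 d=47 * → l++
[2,15] -14+39=25 d=46 * → l++
[3,15] 3+39=42 d=29 * → l++
[4,15] 6+39=45 d=26 * → l++
[5,15] 10+39=49 d=22 * → l++
[6,15] 11+39=50 d=21 * → l++
[7,15] 12+39=51 d=20 * → l++
[8,15] 13+39=52 d=19 * → l++
[9,15] 16+39=55 d=16 * → l++

l=10, r=15, best |Δ|=16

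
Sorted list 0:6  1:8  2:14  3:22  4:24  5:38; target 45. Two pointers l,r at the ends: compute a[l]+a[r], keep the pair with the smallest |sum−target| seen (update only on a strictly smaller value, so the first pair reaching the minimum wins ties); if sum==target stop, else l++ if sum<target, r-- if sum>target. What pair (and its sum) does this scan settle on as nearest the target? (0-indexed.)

l=0 r=5: 6+38=44 d=1 *, l++
l=1 r=5: 8+38=46 d=1, r--
l=1 r=4: 8+24=32 d=13, l++
l=2 r=4: 14+24=38 d=7, l++
l=3 r=4: 22+24=46 d=1, r--

pair (6, 38) with sum 44 (|Δ|=1)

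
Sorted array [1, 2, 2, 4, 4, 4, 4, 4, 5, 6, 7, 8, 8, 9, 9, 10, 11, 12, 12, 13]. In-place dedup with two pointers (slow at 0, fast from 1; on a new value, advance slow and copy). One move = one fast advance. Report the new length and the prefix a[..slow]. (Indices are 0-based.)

length 12; prefix = [1, 2, 4, 5, 6, 7, 8, 9, 10, 11, 12, 13]

slow=0 fast=1: a[fast]=2≠a[slow]=1 write a[1]=2, slow++,fast++
slow=1 fast=2: a[fast]=2=a[slow] dup, fast++
slow=1 fast=3: a[fast]=4≠a[slow]=2 write a[2]=4, slow++,fast++
slow=2 fast=4: a[fast]=4=a[slow] dup, fast++
slow=2 fast=5: a[fast]=4=a[slow] dup, fast++
slow=2 fast=6: a[fast]=4=a[slow] dup, fast++
slow=2 fast=7: a[fast]=4=a[slow] dup, fast++
slow=2 fast=8: a[fast]=5≠a[slow]=4 write a[3]=5, slow++,fast++
slow=3 fast=9: a[fast]=6≠a[slow]=5 write a[4]=6, slow++,fast++
slow=4 fast=10: a[fast]=7≠a[slow]=6 write a[5]=7, slow++,fast++
slow=5 fast=11: a[fast]=8≠a[slow]=7 write a[6]=8, slow++,fast++
slow=6 fast=12: a[fast]=8=a[slow] dup, fast++
slow=6 fast=13: a[fast]=9≠a[slow]=8 write a[7]=9, slow++,fast++
slow=7 fast=14: a[fast]=9=a[slow] dup, fast++
slow=7 fast=15: a[fast]=10≠a[slow]=9 write a[8]=10, slow++,fast++
slow=8 fast=16: a[fast]=11≠a[slow]=10 write a[9]=11, slow++,fast++
slow=9 fast=17: a[fast]=12≠a[slow]=11 write a[10]=12, slow++,fast++
slow=10 fast=18: a[fast]=12=a[slow] dup, fast++
slow=10 fast=19: a[fast]=13≠a[slow]=12 write a[11]=13, slow++,fast++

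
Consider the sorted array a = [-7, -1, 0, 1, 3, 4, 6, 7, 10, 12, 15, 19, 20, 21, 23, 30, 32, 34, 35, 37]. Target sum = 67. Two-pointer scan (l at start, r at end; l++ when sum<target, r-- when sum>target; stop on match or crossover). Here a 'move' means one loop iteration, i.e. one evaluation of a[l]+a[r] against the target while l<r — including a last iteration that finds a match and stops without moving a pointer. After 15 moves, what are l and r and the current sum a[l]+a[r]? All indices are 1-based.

l=1 r=20: -7+37=30 <67, l++
l=2 r=20: -1+37=36 <67, l++
l=3 r=20: 0+37=37 <67, l++
l=4 r=20: 1+37=38 <67, l++
l=5 r=20: 3+37=40 <67, l++
l=6 r=20: 4+37=41 <67, l++
l=7 r=20: 6+37=43 <67, l++
l=8 r=20: 7+37=44 <67, l++
l=9 r=20: 10+37=47 <67, l++
l=10 r=20: 12+37=49 <67, l++
l=11 r=20: 15+37=52 <67, l++
l=12 r=20: 19+37=56 <67, l++
l=13 r=20: 20+37=57 <67, l++
l=14 r=20: 21+37=58 <67, l++
l=15 r=20: 23+37=60 <67, l++

l=16, r=20, sum=67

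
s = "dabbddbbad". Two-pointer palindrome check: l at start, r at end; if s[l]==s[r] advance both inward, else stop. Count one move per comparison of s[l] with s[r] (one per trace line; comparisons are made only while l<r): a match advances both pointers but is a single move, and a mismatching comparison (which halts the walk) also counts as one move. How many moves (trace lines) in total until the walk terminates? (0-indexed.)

5 moves

[0,9] 'd'=='d' → l++,r--
[1,8] 'a'=='a' → l++,r--
[2,7] 'b'=='b' → l++,r--
[3,6] 'b'=='b' → l++,r--
[4,5] 'd'=='d' → l++,r--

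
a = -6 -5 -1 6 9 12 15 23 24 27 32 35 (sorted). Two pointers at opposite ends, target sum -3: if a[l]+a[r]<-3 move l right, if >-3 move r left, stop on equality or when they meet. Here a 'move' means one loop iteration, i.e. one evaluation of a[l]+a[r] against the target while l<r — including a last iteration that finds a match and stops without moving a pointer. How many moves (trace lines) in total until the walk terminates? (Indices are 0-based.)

11 moves

l=0 r=11: -6+35=29 >-3, r--
l=0 r=10: -6+32=26 >-3, r--
l=0 r=9: -6+27=21 >-3, r--
l=0 r=8: -6+24=18 >-3, r--
l=0 r=7: -6+23=17 >-3, r--
l=0 r=6: -6+15=9 >-3, r--
l=0 r=5: -6+12=6 >-3, r--
l=0 r=4: -6+9=3 >-3, r--
l=0 r=3: -6+6=0 >-3, r--
l=0 r=2: -6+-1=-7 <-3, l++
l=1 r=2: -5+-1=-6 <-3, l++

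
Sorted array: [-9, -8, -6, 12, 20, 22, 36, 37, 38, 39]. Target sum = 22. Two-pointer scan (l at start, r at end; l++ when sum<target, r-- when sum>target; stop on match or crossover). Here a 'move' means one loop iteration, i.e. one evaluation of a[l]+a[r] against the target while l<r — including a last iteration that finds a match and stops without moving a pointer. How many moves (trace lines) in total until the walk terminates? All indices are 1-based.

9 moves

[1,10] -9+39=30 >22 → r--
[1,9] -9+38=29 >22 → r--
[1,8] -9+37=28 >22 → r--
[1,7] -9+36=27 >22 → r--
[1,6] -9+22=13 <22 → l++
[2,6] -8+22=14 <22 → l++
[3,6] -6+22=16 <22 → l++
[4,6] 12+22=34 >22 → r--
[4,5] 12+20=32 >22 → r--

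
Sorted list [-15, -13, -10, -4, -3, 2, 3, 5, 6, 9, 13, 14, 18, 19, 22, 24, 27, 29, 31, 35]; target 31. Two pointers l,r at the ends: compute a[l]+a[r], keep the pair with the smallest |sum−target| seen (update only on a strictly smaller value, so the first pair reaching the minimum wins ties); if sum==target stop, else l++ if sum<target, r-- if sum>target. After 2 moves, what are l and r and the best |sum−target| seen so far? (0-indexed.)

l=0 r=19: -15+35=20 d=11 *, l++
l=1 r=19: -13+35=22 d=9 *, l++

l=2, r=19, best |Δ|=9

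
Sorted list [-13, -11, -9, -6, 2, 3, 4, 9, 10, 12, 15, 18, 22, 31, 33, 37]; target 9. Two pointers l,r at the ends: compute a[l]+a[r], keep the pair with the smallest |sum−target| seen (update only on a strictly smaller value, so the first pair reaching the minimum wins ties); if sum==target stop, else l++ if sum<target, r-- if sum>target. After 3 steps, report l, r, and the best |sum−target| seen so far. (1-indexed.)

l=1, r=13, best |Δ|=9

l=1 r=16: -13+37=24 d=15 *, r--
l=1 r=15: -13+33=20 d=11 *, r--
l=1 r=14: -13+31=18 d=9 *, r--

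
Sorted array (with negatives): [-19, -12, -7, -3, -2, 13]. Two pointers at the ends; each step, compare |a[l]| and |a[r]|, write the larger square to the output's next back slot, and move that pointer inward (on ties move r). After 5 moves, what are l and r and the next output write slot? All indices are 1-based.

l=1 r=6: |-19|>|13| out[6]=361, l++
l=2 r=6: |-12|<=|13| out[5]=169, r--
l=2 r=5: |-12|>|-2| out[4]=144, l++
l=3 r=5: |-7|>|-2| out[3]=49, l++
l=4 r=5: |-3|>|-2| out[2]=9, l++

l=5, r=5, next write slot=1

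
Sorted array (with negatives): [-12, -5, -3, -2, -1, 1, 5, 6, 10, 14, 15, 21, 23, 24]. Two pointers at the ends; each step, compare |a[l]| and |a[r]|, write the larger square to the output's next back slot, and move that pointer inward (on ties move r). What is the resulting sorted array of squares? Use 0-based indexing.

[0,13] |-12|<=|24| out[13]=576 → r--
[0,12] |-12|<=|23| out[12]=529 → r--
[0,11] |-12|<=|21| out[11]=441 → r--
[0,10] |-12|<=|15| out[10]=225 → r--
[0,9] |-12|<=|14| out[9]=196 → r--
[0,8] |-12|>|10| out[8]=144 → l++
[1,8] |-5|<=|10| out[7]=100 → r--
[1,7] |-5|<=|6| out[6]=36 → r--
[1,6] |-5|<=|5| out[5]=25 → r--
[1,5] |-5|>|1| out[4]=25 → l++
[2,5] |-3|>|1| out[3]=9 → l++
[3,5] |-2|>|1| out[2]=4 → l++
[4,5] |-1|<=|1| out[1]=1 → r--
[4,4] |-1|<=|-1| out[0]=1 → r--

[1, 1, 4, 9, 25, 25, 36, 100, 144, 196, 225, 441, 529, 576]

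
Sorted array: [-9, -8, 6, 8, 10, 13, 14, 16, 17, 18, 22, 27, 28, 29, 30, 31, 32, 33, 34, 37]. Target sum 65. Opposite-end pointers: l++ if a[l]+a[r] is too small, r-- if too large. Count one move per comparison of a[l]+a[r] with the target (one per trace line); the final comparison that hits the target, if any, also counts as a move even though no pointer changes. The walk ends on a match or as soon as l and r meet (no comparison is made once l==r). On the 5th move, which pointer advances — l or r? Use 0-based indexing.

l

l=0 r=19: -9+37=28 <65, l++
l=1 r=19: -8+37=29 <65, l++
l=2 r=19: 6+37=43 <65, l++
l=3 r=19: 8+37=45 <65, l++
l=4 r=19: 10+37=47 <65, l++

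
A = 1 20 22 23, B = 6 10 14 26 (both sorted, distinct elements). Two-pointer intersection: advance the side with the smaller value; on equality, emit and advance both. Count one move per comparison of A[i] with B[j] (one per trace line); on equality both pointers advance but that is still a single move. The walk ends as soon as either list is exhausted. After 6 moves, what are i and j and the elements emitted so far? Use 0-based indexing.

i=3, j=3, emitted=[]

i=0 j=0: 1<6, i++
i=1 j=0: 20>6, j++
i=1 j=1: 20>10, j++
i=1 j=2: 20>14, j++
i=1 j=3: 20<26, i++
i=2 j=3: 22<26, i++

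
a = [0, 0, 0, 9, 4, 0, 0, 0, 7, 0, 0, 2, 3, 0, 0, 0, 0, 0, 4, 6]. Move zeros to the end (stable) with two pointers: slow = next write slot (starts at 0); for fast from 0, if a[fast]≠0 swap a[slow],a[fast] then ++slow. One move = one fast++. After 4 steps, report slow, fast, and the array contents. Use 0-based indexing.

(s=0,f=0) a[fast]=0 → fast++
(s=0,f=1) a[fast]=0 → fast++
(s=0,f=2) a[fast]=0 → fast++
(s=0,f=3) a[fast]=9≠0 swap→a[0]=9 → slow++,fast++

slow=1, fast=4, a=[9, 0, 0, 0, 4, 0, 0, 0, 7, 0, 0, 2, 3, 0, 0, 0, 0, 0, 4, 6]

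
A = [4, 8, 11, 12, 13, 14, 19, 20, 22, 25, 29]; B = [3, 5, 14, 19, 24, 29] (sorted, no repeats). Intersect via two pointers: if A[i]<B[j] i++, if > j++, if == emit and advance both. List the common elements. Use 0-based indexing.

intersection = [14, 19, 29]

i=0 j=0: 4>3, j++
i=0 j=1: 4<5, i++
i=1 j=1: 8>5, j++
i=1 j=2: 8<14, i++
i=2 j=2: 11<14, i++
i=3 j=2: 12<14, i++
i=4 j=2: 13<14, i++
i=5 j=2: 14==14 emit, i++,j++
i=6 j=3: 19==19 emit, i++,j++
i=7 j=4: 20<24, i++
i=8 j=4: 22<24, i++
i=9 j=4: 25>24, j++
i=9 j=5: 25<29, i++
i=10 j=5: 29==29 emit, i++,j++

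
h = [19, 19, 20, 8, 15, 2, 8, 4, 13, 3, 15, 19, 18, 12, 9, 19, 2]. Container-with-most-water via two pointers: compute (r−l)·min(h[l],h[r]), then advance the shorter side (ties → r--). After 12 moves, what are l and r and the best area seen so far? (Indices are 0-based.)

l=0, r=4, best area=285

[0,16] min(19,2)*16=32 best=32 * → r--
[0,15] min(19,19)*15=285 best=285 * → r--
[0,14] min(19,9)*14=126 best=285 → r--
[0,13] min(19,12)*13=156 best=285 → r--
[0,12] min(19,18)*12=216 best=285 → r--
[0,11] min(19,19)*11=209 best=285 → r--
[0,10] min(19,15)*10=150 best=285 → r--
[0,9] min(19,3)*9=27 best=285 → r--
[0,8] min(19,13)*8=104 best=285 → r--
[0,7] min(19,4)*7=28 best=285 → r--
[0,6] min(19,8)*6=48 best=285 → r--
[0,5] min(19,2)*5=10 best=285 → r--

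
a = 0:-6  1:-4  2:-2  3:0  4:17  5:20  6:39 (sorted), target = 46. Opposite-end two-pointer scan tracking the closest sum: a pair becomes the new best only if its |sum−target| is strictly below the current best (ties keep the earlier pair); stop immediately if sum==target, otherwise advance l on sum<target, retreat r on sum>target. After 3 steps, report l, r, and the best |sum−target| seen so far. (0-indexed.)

[0,6] -6+39=33 d=13 * → l++
[1,6] -4+39=35 d=11 * → l++
[2,6] -2+39=37 d=9 * → l++

l=3, r=6, best |Δ|=9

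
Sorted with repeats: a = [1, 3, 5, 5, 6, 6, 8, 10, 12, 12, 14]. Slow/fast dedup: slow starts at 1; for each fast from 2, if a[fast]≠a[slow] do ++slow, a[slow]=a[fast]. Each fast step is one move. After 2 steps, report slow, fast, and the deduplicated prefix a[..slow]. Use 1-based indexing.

(s=1,f=2) a[fast]=3≠a[slow]=1 write a[2]=3 → slow++,fast++
(s=2,f=3) a[fast]=5≠a[slow]=3 write a[3]=5 → slow++,fast++

slow=3, fast=4, prefix=[1, 3, 5]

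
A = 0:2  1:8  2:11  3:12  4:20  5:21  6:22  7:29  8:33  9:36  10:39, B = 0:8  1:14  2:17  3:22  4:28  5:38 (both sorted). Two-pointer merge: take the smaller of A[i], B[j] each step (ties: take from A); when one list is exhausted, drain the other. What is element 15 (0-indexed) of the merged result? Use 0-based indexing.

merged[15] = 38

i=0 j=0: A[i]=2<=B[j]=8 take 2, i++
i=1 j=0: A[i]=8<=B[j]=8 take 8, i++
i=2 j=0: A[i]=11>B[j]=8 take 8, j++
i=2 j=1: A[i]=11<=B[j]=14 take 11, i++
i=3 j=1: A[i]=12<=B[j]=14 take 12, i++
i=4 j=1: A[i]=20>B[j]=14 take 14, j++
i=4 j=2: A[i]=20>B[j]=17 take 17, j++
i=4 j=3: A[i]=20<=B[j]=22 take 20, i++
i=5 j=3: A[i]=21<=B[j]=22 take 21, i++
i=6 j=3: A[i]=22<=B[j]=22 take 22, i++
i=7 j=3: A[i]=29>B[j]=22 take 22, j++
i=7 j=4: A[i]=29>B[j]=28 take 28, j++
i=7 j=5: A[i]=29<=B[j]=38 take 29, i++
i=8 j=5: A[i]=33<=B[j]=38 take 33, i++
i=9 j=5: A[i]=36<=B[j]=38 take 36, i++
i=10 j=5: A[i]=39>B[j]=38 take 38, j++
i=10 j=6: B done, take A[i]=39, i++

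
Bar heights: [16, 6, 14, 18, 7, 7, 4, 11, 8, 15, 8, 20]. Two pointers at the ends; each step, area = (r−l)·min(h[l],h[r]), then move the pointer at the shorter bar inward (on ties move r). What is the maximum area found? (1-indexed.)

[1,12] min(16,20)*11=176 best=176 * → l++
[2,12] min(6,20)*10=60 best=176 → l++
[3,12] min(14,20)*9=126 best=176 → l++
[4,12] min(18,20)*8=144 best=176 → l++
[5,12] min(7,20)*7=49 best=176 → l++
[6,12] min(7,20)*6=42 best=176 → l++
[7,12] min(4,20)*5=20 best=176 → l++
[8,12] min(11,20)*4=44 best=176 → l++
[9,12] min(8,20)*3=24 best=176 → l++
[10,12] min(15,20)*2=30 best=176 → l++
[11,12] min(8,20)*1=8 best=176 → l++

max area = 176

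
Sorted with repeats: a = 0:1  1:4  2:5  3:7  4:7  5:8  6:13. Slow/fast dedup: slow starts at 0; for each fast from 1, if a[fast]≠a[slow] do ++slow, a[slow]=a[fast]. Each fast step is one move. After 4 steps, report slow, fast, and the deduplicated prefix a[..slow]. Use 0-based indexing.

slow=3, fast=5, prefix=[1, 4, 5, 7]

slow=0 fast=1: a[fast]=4≠a[slow]=1 write a[1]=4, slow++,fast++
slow=1 fast=2: a[fast]=5≠a[slow]=4 write a[2]=5, slow++,fast++
slow=2 fast=3: a[fast]=7≠a[slow]=5 write a[3]=7, slow++,fast++
slow=3 fast=4: a[fast]=7=a[slow] dup, fast++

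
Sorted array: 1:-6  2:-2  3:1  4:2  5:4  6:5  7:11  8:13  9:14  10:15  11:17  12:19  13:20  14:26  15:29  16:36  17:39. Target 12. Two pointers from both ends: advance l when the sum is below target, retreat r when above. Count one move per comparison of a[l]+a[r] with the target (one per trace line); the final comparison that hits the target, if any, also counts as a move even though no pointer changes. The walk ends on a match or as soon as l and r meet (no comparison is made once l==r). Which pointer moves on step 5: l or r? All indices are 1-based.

[1,17] -6+39=33 >12 → r--
[1,16] -6+36=30 >12 → r--
[1,15] -6+29=23 >12 → r--
[1,14] -6+26=20 >12 → r--
[1,13] -6+20=14 >12 → r--

r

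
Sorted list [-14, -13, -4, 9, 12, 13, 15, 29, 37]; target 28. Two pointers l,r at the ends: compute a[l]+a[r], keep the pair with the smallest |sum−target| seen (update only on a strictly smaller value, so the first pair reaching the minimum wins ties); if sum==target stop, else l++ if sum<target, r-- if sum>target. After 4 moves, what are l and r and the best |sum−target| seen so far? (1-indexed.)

l=1 r=9: -14+37=23 d=5 *, l++
l=2 r=9: -13+37=24 d=4 *, l++
l=3 r=9: -4+37=33 d=5, r--
l=3 r=8: -4+29=25 d=3 *, l++

l=4, r=8, best |Δ|=3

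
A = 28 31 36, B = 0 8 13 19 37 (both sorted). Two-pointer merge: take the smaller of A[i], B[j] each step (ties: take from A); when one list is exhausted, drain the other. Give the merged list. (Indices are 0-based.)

[0, 8, 13, 19, 28, 31, 36, 37]

[i=0,j=0] A[i]=28>B[j]=0 take 0 → j++
[i=0,j=1] A[i]=28>B[j]=8 take 8 → j++
[i=0,j=2] A[i]=28>B[j]=13 take 13 → j++
[i=0,j=3] A[i]=28>B[j]=19 take 19 → j++
[i=0,j=4] A[i]=28<=B[j]=37 take 28 → i++
[i=1,j=4] A[i]=31<=B[j]=37 take 31 → i++
[i=2,j=4] A[i]=36<=B[j]=37 take 36 → i++
[i=3,j=4] A done, take B[j]=37 → j++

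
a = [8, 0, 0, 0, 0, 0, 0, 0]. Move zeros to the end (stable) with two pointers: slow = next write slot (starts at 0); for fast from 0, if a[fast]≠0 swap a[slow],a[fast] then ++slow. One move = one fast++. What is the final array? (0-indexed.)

[8, 0, 0, 0, 0, 0, 0, 0]

(s=0,f=0) a[fast]=8≠0 swap→a[0]=8 → slow++,fast++
(s=1,f=1) a[fast]=0 → fast++
(s=1,f=2) a[fast]=0 → fast++
(s=1,f=3) a[fast]=0 → fast++
(s=1,f=4) a[fast]=0 → fast++
(s=1,f=5) a[fast]=0 → fast++
(s=1,f=6) a[fast]=0 → fast++
(s=1,f=7) a[fast]=0 → fast++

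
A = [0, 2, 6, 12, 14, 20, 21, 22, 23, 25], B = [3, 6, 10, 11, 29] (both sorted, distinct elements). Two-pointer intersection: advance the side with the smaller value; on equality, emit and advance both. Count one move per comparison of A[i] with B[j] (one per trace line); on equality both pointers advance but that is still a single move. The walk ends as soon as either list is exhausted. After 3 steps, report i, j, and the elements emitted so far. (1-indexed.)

[i=1,j=1] 0<3 → i++
[i=2,j=1] 2<3 → i++
[i=3,j=1] 6>3 → j++

i=3, j=2, emitted=[]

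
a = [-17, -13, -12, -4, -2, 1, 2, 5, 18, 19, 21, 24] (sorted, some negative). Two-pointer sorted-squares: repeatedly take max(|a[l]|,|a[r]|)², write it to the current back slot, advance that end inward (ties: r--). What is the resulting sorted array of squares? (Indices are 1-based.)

l=1 r=12: |-17|<=|24| out[12]=576, r--
l=1 r=11: |-17|<=|21| out[11]=441, r--
l=1 r=10: |-17|<=|19| out[10]=361, r--
l=1 r=9: |-17|<=|18| out[9]=324, r--
l=1 r=8: |-17|>|5| out[8]=289, l++
l=2 r=8: |-13|>|5| out[7]=169, l++
l=3 r=8: |-12|>|5| out[6]=144, l++
l=4 r=8: |-4|<=|5| out[5]=25, r--
l=4 r=7: |-4|>|2| out[4]=16, l++
l=5 r=7: |-2|<=|2| out[3]=4, r--
l=5 r=6: |-2|>|1| out[2]=4, l++
l=6 r=6: |1|<=|1| out[1]=1, r--

[1, 4, 4, 16, 25, 144, 169, 289, 324, 361, 441, 576]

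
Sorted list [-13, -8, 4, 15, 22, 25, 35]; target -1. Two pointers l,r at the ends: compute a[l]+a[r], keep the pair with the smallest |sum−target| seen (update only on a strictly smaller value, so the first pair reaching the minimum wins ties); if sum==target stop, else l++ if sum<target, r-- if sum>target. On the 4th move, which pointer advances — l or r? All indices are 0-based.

r

l=0 r=6: -13+35=22 d=23 *, r--
l=0 r=5: -13+25=12 d=13 *, r--
l=0 r=4: -13+22=9 d=10 *, r--
l=0 r=3: -13+15=2 d=3 *, r--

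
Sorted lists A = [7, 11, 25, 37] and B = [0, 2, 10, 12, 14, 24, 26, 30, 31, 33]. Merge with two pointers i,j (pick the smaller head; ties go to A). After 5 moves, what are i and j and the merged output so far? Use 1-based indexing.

i=3, j=4, merged so far=[0, 2, 7, 10, 11]

i=1 j=1: A[i]=7>B[j]=0 take 0, j++
i=1 j=2: A[i]=7>B[j]=2 take 2, j++
i=1 j=3: A[i]=7<=B[j]=10 take 7, i++
i=2 j=3: A[i]=11>B[j]=10 take 10, j++
i=2 j=4: A[i]=11<=B[j]=12 take 11, i++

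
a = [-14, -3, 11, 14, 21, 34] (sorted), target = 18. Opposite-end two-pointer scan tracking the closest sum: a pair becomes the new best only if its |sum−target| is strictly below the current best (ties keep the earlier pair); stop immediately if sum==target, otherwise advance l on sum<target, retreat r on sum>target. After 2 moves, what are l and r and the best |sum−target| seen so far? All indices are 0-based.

[0,5] -14+34=20 d=2 * → r--
[0,4] -14+21=7 d=11 → l++

l=1, r=4, best |Δ|=2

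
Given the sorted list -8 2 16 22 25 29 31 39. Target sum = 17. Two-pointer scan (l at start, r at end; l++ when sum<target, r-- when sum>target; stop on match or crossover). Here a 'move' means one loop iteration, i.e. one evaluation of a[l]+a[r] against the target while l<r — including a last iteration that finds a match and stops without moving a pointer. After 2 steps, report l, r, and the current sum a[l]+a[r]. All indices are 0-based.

[0,7] -8+39=31 >17 → r--
[0,6] -8+31=23 >17 → r--

l=0, r=5, sum=21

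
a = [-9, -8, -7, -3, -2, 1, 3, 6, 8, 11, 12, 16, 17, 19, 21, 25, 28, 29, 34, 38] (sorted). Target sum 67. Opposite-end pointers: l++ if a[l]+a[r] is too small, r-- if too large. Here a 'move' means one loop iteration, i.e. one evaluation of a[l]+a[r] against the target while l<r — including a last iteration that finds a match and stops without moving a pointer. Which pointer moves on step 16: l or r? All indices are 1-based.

l=1 r=20: -9+38=29 <67, l++
l=2 r=20: -8+38=30 <67, l++
l=3 r=20: -7+38=31 <67, l++
l=4 r=20: -3+38=35 <67, l++
l=5 r=20: -2+38=36 <67, l++
l=6 r=20: 1+38=39 <67, l++
l=7 r=20: 3+38=41 <67, l++
l=8 r=20: 6+38=44 <67, l++
l=9 r=20: 8+38=46 <67, l++
l=10 r=20: 11+38=49 <67, l++
l=11 r=20: 12+38=50 <67, l++
l=12 r=20: 16+38=54 <67, l++
l=13 r=20: 17+38=55 <67, l++
l=14 r=20: 19+38=57 <67, l++
l=15 r=20: 21+38=59 <67, l++
l=16 r=20: 25+38=63 <67, l++

l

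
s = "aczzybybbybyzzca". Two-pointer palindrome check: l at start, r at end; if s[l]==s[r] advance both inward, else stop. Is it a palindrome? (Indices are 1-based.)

[1,16] 'a'=='a' → l++,r--
[2,15] 'c'=='c' → l++,r--
[3,14] 'z'=='z' → l++,r--
[4,13] 'z'=='z' → l++,r--
[5,12] 'y'=='y' → l++,r--
[6,11] 'b'=='b' → l++,r--
[7,10] 'y'=='y' → l++,r--
[8,9] 'b'=='b' → l++,r--

palindrome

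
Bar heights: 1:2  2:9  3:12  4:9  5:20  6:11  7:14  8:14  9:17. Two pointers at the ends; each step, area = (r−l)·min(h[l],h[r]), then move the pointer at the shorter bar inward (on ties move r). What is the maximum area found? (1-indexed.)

max area = 72

l=1 r=9: min(2,17)*8=16 best=16 *, l++
l=2 r=9: min(9,17)*7=63 best=63 *, l++
l=3 r=9: min(12,17)*6=72 best=72 *, l++
l=4 r=9: min(9,17)*5=45 best=72, l++
l=5 r=9: min(20,17)*4=68 best=72, r--
l=5 r=8: min(20,14)*3=42 best=72, r--
l=5 r=7: min(20,14)*2=28 best=72, r--
l=5 r=6: min(20,11)*1=11 best=72, r--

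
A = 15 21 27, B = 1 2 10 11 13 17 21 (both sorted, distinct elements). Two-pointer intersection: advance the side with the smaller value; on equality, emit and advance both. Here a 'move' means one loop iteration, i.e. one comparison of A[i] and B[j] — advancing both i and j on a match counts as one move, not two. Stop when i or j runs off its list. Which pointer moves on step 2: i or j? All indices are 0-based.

[i=0,j=0] 15>1 → j++
[i=0,j=1] 15>2 → j++

j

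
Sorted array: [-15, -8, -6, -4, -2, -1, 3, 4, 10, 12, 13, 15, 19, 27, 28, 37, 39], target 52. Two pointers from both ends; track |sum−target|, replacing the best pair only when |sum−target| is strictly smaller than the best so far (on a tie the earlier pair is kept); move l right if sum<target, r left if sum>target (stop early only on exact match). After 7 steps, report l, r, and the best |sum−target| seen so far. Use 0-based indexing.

l=7, r=16, best |Δ|=10

[0,16] -15+39=24 d=28 * → l++
[1,16] -8+39=31 d=21 * → l++
[2,16] -6+39=33 d=19 * → l++
[3,16] -4+39=35 d=17 * → l++
[4,16] -2+39=37 d=15 * → l++
[5,16] -1+39=38 d=14 * → l++
[6,16] 3+39=42 d=10 * → l++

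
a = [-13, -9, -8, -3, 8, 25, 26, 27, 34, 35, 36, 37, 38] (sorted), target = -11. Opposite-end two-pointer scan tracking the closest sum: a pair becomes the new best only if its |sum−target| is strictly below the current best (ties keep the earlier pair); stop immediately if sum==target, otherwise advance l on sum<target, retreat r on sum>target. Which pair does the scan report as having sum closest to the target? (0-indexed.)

pair (-8, -3) with sum -11 (|Δ|=0)

[0,12] -13+38=25 d=36 * → r--
[0,11] -13+37=24 d=35 * → r--
[0,10] -13+36=23 d=34 * → r--
[0,9] -13+35=22 d=33 * → r--
[0,8] -13+34=21 d=32 * → r--
[0,7] -13+27=14 d=25 * → r--
[0,6] -13+26=13 d=24 * → r--
[0,5] -13+25=12 d=23 * → r--
[0,4] -13+8=-5 d=6 * → r--
[0,3] -13+-3=-16 d=5 * → l++
[1,3] -9+-3=-12 d=1 * → l++
[2,3] -8+-3=-11 d=0 * → stop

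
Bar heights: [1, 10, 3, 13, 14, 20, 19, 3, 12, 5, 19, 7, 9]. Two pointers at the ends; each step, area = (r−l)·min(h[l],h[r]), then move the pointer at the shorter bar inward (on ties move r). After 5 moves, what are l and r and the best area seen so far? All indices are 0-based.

l=3, r=10, best area=99

l=0 r=12: min(1,9)*12=12 best=12 *, l++
l=1 r=12: min(10,9)*11=99 best=99 *, r--
l=1 r=11: min(10,7)*10=70 best=99, r--
l=1 r=10: min(10,19)*9=90 best=99, l++
l=2 r=10: min(3,19)*8=24 best=99, l++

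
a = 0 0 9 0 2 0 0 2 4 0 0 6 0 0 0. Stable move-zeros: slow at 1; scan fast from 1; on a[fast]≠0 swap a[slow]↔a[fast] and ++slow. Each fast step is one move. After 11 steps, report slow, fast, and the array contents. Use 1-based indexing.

slow=5, fast=12, a=[9, 2, 2, 4, 0, 0, 0, 0, 0, 0, 0, 6, 0, 0, 0]

slow=1 fast=1: a[fast]=0, fast++
slow=1 fast=2: a[fast]=0, fast++
slow=1 fast=3: a[fast]=9≠0 swap→a[1]=9, slow++,fast++
slow=2 fast=4: a[fast]=0, fast++
slow=2 fast=5: a[fast]=2≠0 swap→a[2]=2, slow++,fast++
slow=3 fast=6: a[fast]=0, fast++
slow=3 fast=7: a[fast]=0, fast++
slow=3 fast=8: a[fast]=2≠0 swap→a[3]=2, slow++,fast++
slow=4 fast=9: a[fast]=4≠0 swap→a[4]=4, slow++,fast++
slow=5 fast=10: a[fast]=0, fast++
slow=5 fast=11: a[fast]=0, fast++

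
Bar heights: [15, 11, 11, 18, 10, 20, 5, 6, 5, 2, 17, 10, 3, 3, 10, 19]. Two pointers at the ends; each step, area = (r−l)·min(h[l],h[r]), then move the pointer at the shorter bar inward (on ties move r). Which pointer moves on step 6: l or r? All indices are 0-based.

r

[0,15] min(15,19)*15=225 best=225 * → l++
[1,15] min(11,19)*14=154 best=225 → l++
[2,15] min(11,19)*13=143 best=225 → l++
[3,15] min(18,19)*12=216 best=225 → l++
[4,15] min(10,19)*11=110 best=225 → l++
[5,15] min(20,19)*10=190 best=225 → r--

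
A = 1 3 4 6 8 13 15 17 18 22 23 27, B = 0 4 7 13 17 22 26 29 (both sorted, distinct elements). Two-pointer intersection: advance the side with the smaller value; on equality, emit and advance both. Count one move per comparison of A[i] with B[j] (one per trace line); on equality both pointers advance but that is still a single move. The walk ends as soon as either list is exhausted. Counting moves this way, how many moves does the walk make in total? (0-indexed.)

15 moves

[i=0,j=0] 1>0 → j++
[i=0,j=1] 1<4 → i++
[i=1,j=1] 3<4 → i++
[i=2,j=1] 4==4 emit → i++,j++
[i=3,j=2] 6<7 → i++
[i=4,j=2] 8>7 → j++
[i=4,j=3] 8<13 → i++
[i=5,j=3] 13==13 emit → i++,j++
[i=6,j=4] 15<17 → i++
[i=7,j=4] 17==17 emit → i++,j++
[i=8,j=5] 18<22 → i++
[i=9,j=5] 22==22 emit → i++,j++
[i=10,j=6] 23<26 → i++
[i=11,j=6] 27>26 → j++
[i=11,j=7] 27<29 → i++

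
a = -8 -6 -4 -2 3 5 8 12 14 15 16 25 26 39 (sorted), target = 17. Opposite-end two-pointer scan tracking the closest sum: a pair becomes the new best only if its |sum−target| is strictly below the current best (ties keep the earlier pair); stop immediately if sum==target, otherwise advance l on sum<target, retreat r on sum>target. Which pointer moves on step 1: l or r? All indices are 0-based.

r

[0,13] -8+39=31 d=14 * → r--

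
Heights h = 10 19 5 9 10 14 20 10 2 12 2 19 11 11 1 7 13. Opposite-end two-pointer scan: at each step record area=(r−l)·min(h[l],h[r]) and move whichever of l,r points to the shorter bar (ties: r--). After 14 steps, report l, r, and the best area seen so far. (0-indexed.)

l=0 r=16: min(10,13)*16=160 best=160 *, l++
l=1 r=16: min(19,13)*15=195 best=195 *, r--
l=1 r=15: min(19,7)*14=98 best=195, r--
l=1 r=14: min(19,1)*13=13 best=195, r--
l=1 r=13: min(19,11)*12=132 best=195, r--
l=1 r=12: min(19,11)*11=121 best=195, r--
l=1 r=11: min(19,19)*10=190 best=195, r--
l=1 r=10: min(19,2)*9=18 best=195, r--
l=1 r=9: min(19,12)*8=96 best=195, r--
l=1 r=8: min(19,2)*7=14 best=195, r--
l=1 r=7: min(19,10)*6=60 best=195, r--
l=1 r=6: min(19,20)*5=95 best=195, l++
l=2 r=6: min(5,20)*4=20 best=195, l++
l=3 r=6: min(9,20)*3=27 best=195, l++

l=4, r=6, best area=195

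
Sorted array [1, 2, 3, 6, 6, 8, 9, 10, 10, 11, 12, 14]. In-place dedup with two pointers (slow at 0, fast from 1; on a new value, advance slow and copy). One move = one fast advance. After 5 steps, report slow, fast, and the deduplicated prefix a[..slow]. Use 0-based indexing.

(s=0,f=1) a[fast]=2≠a[slow]=1 write a[1]=2 → slow++,fast++
(s=1,f=2) a[fast]=3≠a[slow]=2 write a[2]=3 → slow++,fast++
(s=2,f=3) a[fast]=6≠a[slow]=3 write a[3]=6 → slow++,fast++
(s=3,f=4) a[fast]=6=a[slow] dup → fast++
(s=3,f=5) a[fast]=8≠a[slow]=6 write a[4]=8 → slow++,fast++

slow=4, fast=6, prefix=[1, 2, 3, 6, 8]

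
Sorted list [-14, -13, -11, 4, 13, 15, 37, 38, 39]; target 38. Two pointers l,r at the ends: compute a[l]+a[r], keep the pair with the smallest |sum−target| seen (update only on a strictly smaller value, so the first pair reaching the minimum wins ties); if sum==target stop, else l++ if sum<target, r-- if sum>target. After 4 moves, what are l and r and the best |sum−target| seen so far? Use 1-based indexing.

l=4, r=8, best |Δ|=5

[1,9] -14+39=25 d=13 * → l++
[2,9] -13+39=26 d=12 * → l++
[3,9] -11+39=28 d=10 * → l++
[4,9] 4+39=43 d=5 * → r--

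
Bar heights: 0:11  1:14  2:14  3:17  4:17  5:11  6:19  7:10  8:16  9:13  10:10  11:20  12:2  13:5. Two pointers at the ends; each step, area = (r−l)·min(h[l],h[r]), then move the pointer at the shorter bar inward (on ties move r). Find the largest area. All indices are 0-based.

l=0 r=13: min(11,5)*13=65 best=65 *, r--
l=0 r=12: min(11,2)*12=24 best=65, r--
l=0 r=11: min(11,20)*11=121 best=121 *, l++
l=1 r=11: min(14,20)*10=140 best=140 *, l++
l=2 r=11: min(14,20)*9=126 best=140, l++
l=3 r=11: min(17,20)*8=136 best=140, l++
l=4 r=11: min(17,20)*7=119 best=140, l++
l=5 r=11: min(11,20)*6=66 best=140, l++
l=6 r=11: min(19,20)*5=95 best=140, l++
l=7 r=11: min(10,20)*4=40 best=140, l++
l=8 r=11: min(16,20)*3=48 best=140, l++
l=9 r=11: min(13,20)*2=26 best=140, l++
l=10 r=11: min(10,20)*1=10 best=140, l++

max area = 140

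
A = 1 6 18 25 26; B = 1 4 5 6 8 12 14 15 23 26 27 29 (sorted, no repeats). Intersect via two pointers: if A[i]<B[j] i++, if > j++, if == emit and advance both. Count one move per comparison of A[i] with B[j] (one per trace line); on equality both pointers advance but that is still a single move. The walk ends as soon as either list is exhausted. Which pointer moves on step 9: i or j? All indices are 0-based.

i

i=0 j=0: 1==1 emit, i++,j++
i=1 j=1: 6>4, j++
i=1 j=2: 6>5, j++
i=1 j=3: 6==6 emit, i++,j++
i=2 j=4: 18>8, j++
i=2 j=5: 18>12, j++
i=2 j=6: 18>14, j++
i=2 j=7: 18>15, j++
i=2 j=8: 18<23, i++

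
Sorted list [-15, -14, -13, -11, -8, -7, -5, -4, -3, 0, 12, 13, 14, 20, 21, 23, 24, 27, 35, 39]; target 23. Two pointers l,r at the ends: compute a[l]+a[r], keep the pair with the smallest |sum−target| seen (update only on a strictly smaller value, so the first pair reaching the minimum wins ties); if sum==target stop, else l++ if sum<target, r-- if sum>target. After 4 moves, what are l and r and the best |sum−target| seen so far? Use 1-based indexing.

l=4, r=19, best |Δ|=1

[1,20] -15+39=24 d=1 * → r--
[1,19] -15+35=20 d=3 → l++
[2,19] -14+35=21 d=2 → l++
[3,19] -13+35=22 d=1 → l++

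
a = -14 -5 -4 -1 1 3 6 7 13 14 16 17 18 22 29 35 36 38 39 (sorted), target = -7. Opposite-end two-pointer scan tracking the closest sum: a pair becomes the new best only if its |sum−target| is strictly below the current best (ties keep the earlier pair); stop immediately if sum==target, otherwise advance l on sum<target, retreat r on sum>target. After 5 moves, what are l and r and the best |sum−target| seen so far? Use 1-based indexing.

[1,19] -14+39=25 d=32 * → r--
[1,18] -14+38=24 d=31 * → r--
[1,17] -14+36=22 d=29 * → r--
[1,16] -14+35=21 d=28 * → r--
[1,15] -14+29=15 d=22 * → r--

l=1, r=14, best |Δ|=22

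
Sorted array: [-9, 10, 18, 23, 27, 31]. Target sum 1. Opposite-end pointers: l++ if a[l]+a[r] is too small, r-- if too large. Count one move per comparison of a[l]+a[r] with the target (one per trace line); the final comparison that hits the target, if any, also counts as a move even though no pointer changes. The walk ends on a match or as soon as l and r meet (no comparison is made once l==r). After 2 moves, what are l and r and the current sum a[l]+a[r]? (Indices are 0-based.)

l=0 r=5: -9+31=22 >1, r--
l=0 r=4: -9+27=18 >1, r--

l=0, r=3, sum=14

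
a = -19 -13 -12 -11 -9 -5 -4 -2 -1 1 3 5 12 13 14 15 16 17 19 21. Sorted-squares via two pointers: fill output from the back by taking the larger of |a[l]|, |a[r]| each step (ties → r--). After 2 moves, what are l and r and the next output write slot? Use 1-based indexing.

l=1 r=20: |-19|<=|21| out[20]=441, r--
l=1 r=19: |-19|<=|19| out[19]=361, r--

l=1, r=18, next write slot=18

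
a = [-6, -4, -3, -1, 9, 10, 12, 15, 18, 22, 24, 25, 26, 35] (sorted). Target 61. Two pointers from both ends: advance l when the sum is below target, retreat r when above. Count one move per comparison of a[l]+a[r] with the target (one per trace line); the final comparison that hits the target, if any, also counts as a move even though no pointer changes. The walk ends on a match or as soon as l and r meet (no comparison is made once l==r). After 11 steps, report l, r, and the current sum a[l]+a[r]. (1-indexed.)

l=12, r=14, sum=60

l=1 r=14: -6+35=29 <61, l++
l=2 r=14: -4+35=31 <61, l++
l=3 r=14: -3+35=32 <61, l++
l=4 r=14: -1+35=34 <61, l++
l=5 r=14: 9+35=44 <61, l++
l=6 r=14: 10+35=45 <61, l++
l=7 r=14: 12+35=47 <61, l++
l=8 r=14: 15+35=50 <61, l++
l=9 r=14: 18+35=53 <61, l++
l=10 r=14: 22+35=57 <61, l++
l=11 r=14: 24+35=59 <61, l++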